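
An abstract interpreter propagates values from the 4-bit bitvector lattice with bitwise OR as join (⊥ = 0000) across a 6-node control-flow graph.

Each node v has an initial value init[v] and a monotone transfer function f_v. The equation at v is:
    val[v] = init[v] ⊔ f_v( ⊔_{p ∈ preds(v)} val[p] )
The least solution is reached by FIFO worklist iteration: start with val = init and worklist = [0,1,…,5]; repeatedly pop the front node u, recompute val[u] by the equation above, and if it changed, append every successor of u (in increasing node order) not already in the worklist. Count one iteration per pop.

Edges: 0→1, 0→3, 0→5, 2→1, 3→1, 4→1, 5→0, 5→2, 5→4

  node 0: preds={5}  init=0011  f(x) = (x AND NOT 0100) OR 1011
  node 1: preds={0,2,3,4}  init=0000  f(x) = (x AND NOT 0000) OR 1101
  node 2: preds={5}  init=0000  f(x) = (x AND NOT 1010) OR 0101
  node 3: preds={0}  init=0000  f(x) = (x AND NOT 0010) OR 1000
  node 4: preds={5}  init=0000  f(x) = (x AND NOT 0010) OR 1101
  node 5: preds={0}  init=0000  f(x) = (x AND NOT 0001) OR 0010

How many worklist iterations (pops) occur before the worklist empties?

10

Trace (10 dequeues):
  [1] u=0 | in 0000 | out 1011 | prev 0011 | push {}
  [2] u=1 | in 1011 | out 1111 | prev 0000 | push {}
  [3] u=2 | in 0000 | out 0101 | prev 0000 | push {1}
  [4] u=3 | in 1011 | out 1001 | prev 0000 | push {}
  [5] u=4 | in 0000 | out 1101 | prev 0000 | push {}
  [6] u=5 | in 1011 | out 1010 | prev 0000 | push {0,2,4}
  [7] u=1 | in 1111 | out 1111 | ==
  [8] u=0 | in 1010 | out 1011 | ==
  [9] u=2 | in 1010 | out 0101 | ==
  [10] u=4 | in 1010 | out 1101 | ==

Converged values:
  [0] 1011
  [1] 1111
  [2] 0101
  [3] 1001
  [4] 1101
  [5] 1010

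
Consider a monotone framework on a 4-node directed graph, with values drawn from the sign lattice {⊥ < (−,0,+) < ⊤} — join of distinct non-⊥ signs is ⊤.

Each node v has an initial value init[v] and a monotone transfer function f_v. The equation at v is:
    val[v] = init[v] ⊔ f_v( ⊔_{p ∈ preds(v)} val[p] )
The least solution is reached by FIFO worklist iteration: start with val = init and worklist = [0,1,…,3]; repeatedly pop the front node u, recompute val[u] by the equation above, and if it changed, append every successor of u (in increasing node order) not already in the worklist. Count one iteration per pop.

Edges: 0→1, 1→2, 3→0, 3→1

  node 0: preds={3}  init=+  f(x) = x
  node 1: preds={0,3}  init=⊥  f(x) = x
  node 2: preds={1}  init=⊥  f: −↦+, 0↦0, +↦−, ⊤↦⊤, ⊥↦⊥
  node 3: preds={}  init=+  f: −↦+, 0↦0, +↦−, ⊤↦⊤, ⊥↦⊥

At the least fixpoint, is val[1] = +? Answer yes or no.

yes

Worklist (4 pops):
  #1 pop 0: in=+ → + (no change)
  #2 pop 1: in=+ → + (was ⊥); enqueue []
  #3 pop 2: in=+ → − (was ⊥); enqueue []
  #4 pop 3: in=⊥ → + (no change)

Fixpoint:
  val[0] = +
  val[1] = +
  val[2] = −
  val[3] = +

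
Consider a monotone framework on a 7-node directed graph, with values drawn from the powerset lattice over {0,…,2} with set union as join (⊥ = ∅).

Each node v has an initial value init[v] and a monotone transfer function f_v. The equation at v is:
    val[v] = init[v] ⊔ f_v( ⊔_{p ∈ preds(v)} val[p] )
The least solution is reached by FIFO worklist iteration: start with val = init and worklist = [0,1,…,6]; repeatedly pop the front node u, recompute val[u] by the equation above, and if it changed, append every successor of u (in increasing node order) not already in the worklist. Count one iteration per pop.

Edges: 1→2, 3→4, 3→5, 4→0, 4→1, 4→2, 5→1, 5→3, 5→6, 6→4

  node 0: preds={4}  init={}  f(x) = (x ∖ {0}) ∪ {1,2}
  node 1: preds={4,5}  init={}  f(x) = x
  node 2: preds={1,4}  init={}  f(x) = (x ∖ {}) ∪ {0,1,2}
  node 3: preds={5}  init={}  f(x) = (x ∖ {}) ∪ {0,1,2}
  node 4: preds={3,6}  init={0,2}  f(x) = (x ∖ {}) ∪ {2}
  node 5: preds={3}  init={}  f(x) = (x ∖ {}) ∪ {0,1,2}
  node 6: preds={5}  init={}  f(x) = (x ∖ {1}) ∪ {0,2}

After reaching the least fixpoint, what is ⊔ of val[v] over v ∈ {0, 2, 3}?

Worklist (12 pops):
  #1 pop 0: in={0,2} → {1,2} (was {}); enqueue []
  #2 pop 1: in={0,2} → {0,2} (was {}); enqueue []
  #3 pop 2: in={0,2} → {0,1,2} (was {}); enqueue []
  #4 pop 3: in={} → {0,1,2} (was {}); enqueue []
  #5 pop 4: in={0,1,2} → {0,1,2} (was {0,2}); enqueue [0,1,2]
  #6 pop 5: in={0,1,2} → {0,1,2} (was {}); enqueue [3]
  #7 pop 6: in={0,1,2} → {0,2} (was {}); enqueue [4]
  #8 pop 0: in={0,1,2} → {1,2} (no change)
  #9 pop 1: in={0,1,2} → {0,1,2} (was {0,2}); enqueue []
  #10 pop 2: in={0,1,2} → {0,1,2} (no change)
  #11 pop 3: in={0,1,2} → {0,1,2} (no change)
  #12 pop 4: in={0,1,2} → {0,1,2} (no change)

Fixpoint:
  val[0] = {1,2}
  val[1] = {0,1,2}
  val[2] = {0,1,2}
  val[3] = {0,1,2}
  val[4] = {0,1,2}
  val[5] = {0,1,2}
  val[6] = {0,2}

{0,1,2}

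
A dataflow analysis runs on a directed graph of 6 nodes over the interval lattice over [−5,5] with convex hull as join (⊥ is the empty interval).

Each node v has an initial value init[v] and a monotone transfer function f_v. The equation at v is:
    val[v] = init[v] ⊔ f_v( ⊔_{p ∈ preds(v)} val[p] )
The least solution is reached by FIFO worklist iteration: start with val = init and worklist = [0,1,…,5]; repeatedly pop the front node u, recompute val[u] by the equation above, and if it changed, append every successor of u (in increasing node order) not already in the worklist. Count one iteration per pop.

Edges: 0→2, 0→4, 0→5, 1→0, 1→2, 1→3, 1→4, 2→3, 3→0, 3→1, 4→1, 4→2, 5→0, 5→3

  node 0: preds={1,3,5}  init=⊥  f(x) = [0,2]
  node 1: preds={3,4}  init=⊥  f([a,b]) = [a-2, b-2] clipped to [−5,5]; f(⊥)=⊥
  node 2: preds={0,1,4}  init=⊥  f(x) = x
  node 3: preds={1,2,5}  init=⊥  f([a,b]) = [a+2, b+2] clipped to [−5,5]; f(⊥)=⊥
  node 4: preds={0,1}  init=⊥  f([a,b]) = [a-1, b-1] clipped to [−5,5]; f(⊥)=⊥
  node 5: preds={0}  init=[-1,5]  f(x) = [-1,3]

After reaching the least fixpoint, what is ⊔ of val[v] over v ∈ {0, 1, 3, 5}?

[-5,5]

Worklist (21 pops):
  #1 pop 0: in=[-1,5] → [0,2] (was ⊥); enqueue []
  #2 pop 1: in=⊥ → ⊥ (no change)
  #3 pop 2: in=[0,2] → [0,2] (was ⊥); enqueue []
  #4 pop 3: in=[-1,5] → [1,5] (was ⊥); enqueue [0,1]
  #5 pop 4: in=[0,2] → [-1,1] (was ⊥); enqueue [2]
  #6 pop 5: in=[0,2] → [-1,5] (no change)
  #7 pop 0: in=[-1,5] → [0,2] (no change)
  #8 pop 1: in=[-1,5] → [-3,3] (was ⊥); enqueue [0,3,4]
  #9 pop 2: in=[-3,3] → [-3,3] (was [0,2]); enqueue []
  #10 pop 0: in=[-3,5] → [0,2] (no change)
  #11 pop 3: in=[-3,5] → [-1,5] (was [1,5]); enqueue [0,1]
  #12 pop 4: in=[-3,3] → [-4,2] (was [-1,1]); enqueue [2]
  #13 pop 0: in=[-3,5] → [0,2] (no change)
  #14 pop 1: in=[-4,5] → [-5,3] (was [-3,3]); enqueue [0,3,4]
  #15 pop 2: in=[-5,3] → [-5,3] (was [-3,3]); enqueue []
  #16 pop 0: in=[-5,5] → [0,2] (no change)
  #17 pop 3: in=[-5,5] → [-3,5] (was [-1,5]); enqueue [0,1]
  #18 pop 4: in=[-5,3] → [-5,2] (was [-4,2]); enqueue [2]
  #19 pop 0: in=[-5,5] → [0,2] (no change)
  #20 pop 1: in=[-5,5] → [-5,3] (no change)
  #21 pop 2: in=[-5,3] → [-5,3] (no change)

Fixpoint:
  val[0] = [0,2]
  val[1] = [-5,3]
  val[2] = [-5,3]
  val[3] = [-3,5]
  val[4] = [-5,2]
  val[5] = [-1,5]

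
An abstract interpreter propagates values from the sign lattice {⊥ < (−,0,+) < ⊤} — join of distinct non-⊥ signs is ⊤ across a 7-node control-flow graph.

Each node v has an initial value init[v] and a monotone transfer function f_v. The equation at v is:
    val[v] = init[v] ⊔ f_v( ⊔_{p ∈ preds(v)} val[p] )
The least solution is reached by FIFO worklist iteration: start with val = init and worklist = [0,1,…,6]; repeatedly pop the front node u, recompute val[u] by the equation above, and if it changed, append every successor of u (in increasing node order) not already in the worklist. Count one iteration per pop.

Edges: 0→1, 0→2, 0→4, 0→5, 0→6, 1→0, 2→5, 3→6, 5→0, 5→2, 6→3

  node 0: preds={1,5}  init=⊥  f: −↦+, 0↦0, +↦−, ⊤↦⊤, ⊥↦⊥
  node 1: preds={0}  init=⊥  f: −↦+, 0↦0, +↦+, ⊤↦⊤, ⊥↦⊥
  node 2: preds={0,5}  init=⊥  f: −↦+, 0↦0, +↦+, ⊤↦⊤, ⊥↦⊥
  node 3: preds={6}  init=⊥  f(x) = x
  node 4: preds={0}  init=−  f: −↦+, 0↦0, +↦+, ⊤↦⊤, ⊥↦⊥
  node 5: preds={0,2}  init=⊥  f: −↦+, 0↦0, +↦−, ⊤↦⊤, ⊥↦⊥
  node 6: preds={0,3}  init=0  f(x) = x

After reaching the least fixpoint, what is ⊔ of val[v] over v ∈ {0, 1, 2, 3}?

Worklist (7 pops):
  #1 pop 0: in=⊥ → ⊥ (no change)
  #2 pop 1: in=⊥ → ⊥ (no change)
  #3 pop 2: in=⊥ → ⊥ (no change)
  #4 pop 3: in=0 → 0 (was ⊥); enqueue []
  #5 pop 4: in=⊥ → − (no change)
  #6 pop 5: in=⊥ → ⊥ (no change)
  #7 pop 6: in=0 → 0 (no change)

Fixpoint:
  val[0] = ⊥
  val[1] = ⊥
  val[2] = ⊥
  val[3] = 0
  val[4] = −
  val[5] = ⊥
  val[6] = 0

0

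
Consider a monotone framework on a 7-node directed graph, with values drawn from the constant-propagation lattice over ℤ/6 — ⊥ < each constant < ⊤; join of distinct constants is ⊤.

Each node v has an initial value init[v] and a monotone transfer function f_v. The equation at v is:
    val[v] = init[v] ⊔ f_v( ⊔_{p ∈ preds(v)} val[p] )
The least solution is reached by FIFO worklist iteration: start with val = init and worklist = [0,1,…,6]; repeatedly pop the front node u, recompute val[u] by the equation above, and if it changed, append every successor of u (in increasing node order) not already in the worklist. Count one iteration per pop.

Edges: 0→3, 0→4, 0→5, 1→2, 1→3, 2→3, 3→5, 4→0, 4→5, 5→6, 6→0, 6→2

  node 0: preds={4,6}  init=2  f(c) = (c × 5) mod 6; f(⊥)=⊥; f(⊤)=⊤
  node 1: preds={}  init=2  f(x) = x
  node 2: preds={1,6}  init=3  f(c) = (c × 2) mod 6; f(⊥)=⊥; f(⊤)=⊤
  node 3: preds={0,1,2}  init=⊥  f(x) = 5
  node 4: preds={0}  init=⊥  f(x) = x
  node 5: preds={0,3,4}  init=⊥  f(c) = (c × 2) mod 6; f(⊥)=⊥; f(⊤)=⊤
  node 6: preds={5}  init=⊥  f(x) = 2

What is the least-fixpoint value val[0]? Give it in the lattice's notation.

Trace (13 dequeues):
  [1] u=0 | in ⊥ | out 2 | ==
  [2] u=1 | in ⊥ | out 2 | ==
  [3] u=2 | in 2 | out ⊤ | prev 3 | push {}
  [4] u=3 | in ⊤ | out 5 | prev ⊥ | push {}
  [5] u=4 | in 2 | out 2 | prev ⊥ | push {0}
  [6] u=5 | in ⊤ | out ⊤ | prev ⊥ | push {}
  [7] u=6 | in ⊤ | out 2 | prev ⊥ | push {2}
  [8] u=0 | in 2 | out ⊤ | prev 2 | push {3,4,5}
  [9] u=2 | in 2 | out ⊤ | ==
  [10] u=3 | in ⊤ | out 5 | ==
  [11] u=4 | in ⊤ | out ⊤ | prev 2 | push {0}
  [12] u=5 | in ⊤ | out ⊤ | ==
  [13] u=0 | in ⊤ | out ⊤ | ==

Converged values:
  [0] ⊤
  [1] 2
  [2] ⊤
  [3] 5
  [4] ⊤
  [5] ⊤
  [6] 2

⊤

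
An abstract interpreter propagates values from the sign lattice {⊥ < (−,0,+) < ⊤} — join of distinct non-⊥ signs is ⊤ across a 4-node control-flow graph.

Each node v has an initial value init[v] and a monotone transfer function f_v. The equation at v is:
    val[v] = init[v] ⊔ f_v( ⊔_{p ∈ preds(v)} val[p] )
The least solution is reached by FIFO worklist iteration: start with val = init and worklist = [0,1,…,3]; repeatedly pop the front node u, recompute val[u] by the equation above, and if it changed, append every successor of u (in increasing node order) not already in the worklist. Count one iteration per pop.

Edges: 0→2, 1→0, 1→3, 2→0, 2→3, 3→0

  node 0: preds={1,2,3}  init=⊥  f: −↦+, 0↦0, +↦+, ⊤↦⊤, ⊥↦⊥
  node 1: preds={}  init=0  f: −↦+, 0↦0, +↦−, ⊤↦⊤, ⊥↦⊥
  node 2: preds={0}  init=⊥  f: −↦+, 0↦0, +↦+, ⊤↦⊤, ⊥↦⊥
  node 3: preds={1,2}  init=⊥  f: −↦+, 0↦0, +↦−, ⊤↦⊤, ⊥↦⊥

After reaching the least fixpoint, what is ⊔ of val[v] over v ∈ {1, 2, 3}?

0

Trace (5 dequeues):
  [1] u=0 | in 0 | out 0 | prev ⊥ | push {}
  [2] u=1 | in ⊥ | out 0 | ==
  [3] u=2 | in 0 | out 0 | prev ⊥ | push {0}
  [4] u=3 | in 0 | out 0 | prev ⊥ | push {}
  [5] u=0 | in 0 | out 0 | ==

Converged values:
  [0] 0
  [1] 0
  [2] 0
  [3] 0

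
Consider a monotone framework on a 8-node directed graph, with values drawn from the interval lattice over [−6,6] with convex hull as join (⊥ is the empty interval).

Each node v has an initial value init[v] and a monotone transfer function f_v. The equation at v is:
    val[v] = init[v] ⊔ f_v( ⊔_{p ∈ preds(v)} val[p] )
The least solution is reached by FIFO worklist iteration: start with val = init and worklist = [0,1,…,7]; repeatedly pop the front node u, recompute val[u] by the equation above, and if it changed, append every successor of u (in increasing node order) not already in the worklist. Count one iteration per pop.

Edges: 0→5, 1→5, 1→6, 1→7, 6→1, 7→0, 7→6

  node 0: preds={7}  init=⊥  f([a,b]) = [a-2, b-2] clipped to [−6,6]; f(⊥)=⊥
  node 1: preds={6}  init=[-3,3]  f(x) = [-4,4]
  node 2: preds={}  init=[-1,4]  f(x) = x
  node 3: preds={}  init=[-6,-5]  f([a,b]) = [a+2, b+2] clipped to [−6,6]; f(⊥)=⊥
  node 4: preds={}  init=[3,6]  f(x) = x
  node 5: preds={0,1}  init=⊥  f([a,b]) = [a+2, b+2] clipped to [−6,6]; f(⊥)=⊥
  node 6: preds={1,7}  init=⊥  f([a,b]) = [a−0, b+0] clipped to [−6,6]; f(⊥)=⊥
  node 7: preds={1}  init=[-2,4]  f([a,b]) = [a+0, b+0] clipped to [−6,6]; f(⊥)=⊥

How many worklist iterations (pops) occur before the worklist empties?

12

Trace (12 dequeues):
  [1] u=0 | in [-2,4] | out [-4,2] | prev ⊥ | push {}
  [2] u=1 | in ⊥ | out [-4,4] | prev [-3,3] | push {}
  [3] u=2 | in ⊥ | out [-1,4] | ==
  [4] u=3 | in ⊥ | out [-6,-5] | ==
  [5] u=4 | in ⊥ | out [3,6] | ==
  [6] u=5 | in [-4,4] | out [-2,6] | prev ⊥ | push {}
  [7] u=6 | in [-4,4] | out [-4,4] | prev ⊥ | push {1}
  [8] u=7 | in [-4,4] | out [-4,4] | prev [-2,4] | push {0,6}
  [9] u=1 | in [-4,4] | out [-4,4] | ==
  [10] u=0 | in [-4,4] | out [-6,2] | prev [-4,2] | push {5}
  [11] u=6 | in [-4,4] | out [-4,4] | ==
  [12] u=5 | in [-6,4] | out [-4,6] | prev [-2,6] | push {}

Converged values:
  [0] [-6,2]
  [1] [-4,4]
  [2] [-1,4]
  [3] [-6,-5]
  [4] [3,6]
  [5] [-4,6]
  [6] [-4,4]
  [7] [-4,4]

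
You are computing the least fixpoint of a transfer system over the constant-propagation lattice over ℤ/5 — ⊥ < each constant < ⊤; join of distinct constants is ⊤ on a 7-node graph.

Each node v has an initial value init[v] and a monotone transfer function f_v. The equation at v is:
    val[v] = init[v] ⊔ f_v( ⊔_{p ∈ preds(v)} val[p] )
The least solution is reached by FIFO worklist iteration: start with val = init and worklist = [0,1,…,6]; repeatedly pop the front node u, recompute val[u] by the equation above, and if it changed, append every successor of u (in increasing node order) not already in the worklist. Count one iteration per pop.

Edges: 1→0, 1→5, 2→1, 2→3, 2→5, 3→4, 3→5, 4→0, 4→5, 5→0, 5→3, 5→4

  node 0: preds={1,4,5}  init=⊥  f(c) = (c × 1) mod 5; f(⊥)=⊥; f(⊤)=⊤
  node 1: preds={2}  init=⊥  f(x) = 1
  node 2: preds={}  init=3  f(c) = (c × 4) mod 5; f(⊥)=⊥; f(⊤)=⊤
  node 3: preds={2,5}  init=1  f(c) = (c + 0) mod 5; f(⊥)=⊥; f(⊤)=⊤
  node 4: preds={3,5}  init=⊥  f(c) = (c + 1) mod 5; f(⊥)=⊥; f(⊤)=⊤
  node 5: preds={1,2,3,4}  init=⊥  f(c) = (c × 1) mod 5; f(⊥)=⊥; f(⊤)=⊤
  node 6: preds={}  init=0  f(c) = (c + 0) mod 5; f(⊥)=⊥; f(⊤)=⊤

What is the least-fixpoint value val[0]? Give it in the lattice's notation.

Iteration log — 10 steps:
  step 1. node 0  ⊔preds=⊥  new=⊥  stable
  step 2. node 1  ⊔preds=3  new=1  old=⊥  +wl: 0
  step 3. node 2  ⊔preds=⊥  new=3  stable
  step 4. node 3  ⊔preds=3  new=⊤  old=1  +wl: 
  step 5. node 4  ⊔preds=⊤  new=⊤  old=⊥  +wl: 
  step 6. node 5  ⊔preds=⊤  new=⊤  old=⊥  +wl: 3,4
  step 7. node 6  ⊔preds=⊥  new=0  stable
  step 8. node 0  ⊔preds=⊤  new=⊤  old=⊥  +wl: 
  step 9. node 3  ⊔preds=⊤  new=⊤  stable
  step 10. node 4  ⊔preds=⊤  new=⊤  stable

Least fixpoint reached:
  node 0: ⊤
  node 1: 1
  node 2: 3
  node 3: ⊤
  node 4: ⊤
  node 5: ⊤
  node 6: 0

⊤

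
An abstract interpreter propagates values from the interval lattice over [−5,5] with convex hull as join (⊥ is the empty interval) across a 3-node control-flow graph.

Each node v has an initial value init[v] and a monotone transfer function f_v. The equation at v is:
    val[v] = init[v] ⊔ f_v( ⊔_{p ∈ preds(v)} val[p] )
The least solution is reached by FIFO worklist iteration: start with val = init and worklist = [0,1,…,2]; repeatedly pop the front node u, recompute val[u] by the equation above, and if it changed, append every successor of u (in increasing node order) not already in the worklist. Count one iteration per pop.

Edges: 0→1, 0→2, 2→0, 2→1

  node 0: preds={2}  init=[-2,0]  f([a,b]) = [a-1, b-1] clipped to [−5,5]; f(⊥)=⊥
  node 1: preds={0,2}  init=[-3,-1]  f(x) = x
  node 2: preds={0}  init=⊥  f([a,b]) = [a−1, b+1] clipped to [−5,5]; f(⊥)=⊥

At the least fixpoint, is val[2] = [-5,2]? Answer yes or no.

no

Trace (9 dequeues):
  [1] u=0 | in ⊥ | out [-2,0] | ==
  [2] u=1 | in [-2,0] | out [-3,0] | prev [-3,-1] | push {}
  [3] u=2 | in [-2,0] | out [-3,1] | prev ⊥ | push {0,1}
  [4] u=0 | in [-3,1] | out [-4,0] | prev [-2,0] | push {2}
  [5] u=1 | in [-4,1] | out [-4,1] | prev [-3,0] | push {}
  [6] u=2 | in [-4,0] | out [-5,1] | prev [-3,1] | push {0,1}
  [7] u=0 | in [-5,1] | out [-5,0] | prev [-4,0] | push {2}
  [8] u=1 | in [-5,1] | out [-5,1] | prev [-4,1] | push {}
  [9] u=2 | in [-5,0] | out [-5,1] | ==

Converged values:
  [0] [-5,0]
  [1] [-5,1]
  [2] [-5,1]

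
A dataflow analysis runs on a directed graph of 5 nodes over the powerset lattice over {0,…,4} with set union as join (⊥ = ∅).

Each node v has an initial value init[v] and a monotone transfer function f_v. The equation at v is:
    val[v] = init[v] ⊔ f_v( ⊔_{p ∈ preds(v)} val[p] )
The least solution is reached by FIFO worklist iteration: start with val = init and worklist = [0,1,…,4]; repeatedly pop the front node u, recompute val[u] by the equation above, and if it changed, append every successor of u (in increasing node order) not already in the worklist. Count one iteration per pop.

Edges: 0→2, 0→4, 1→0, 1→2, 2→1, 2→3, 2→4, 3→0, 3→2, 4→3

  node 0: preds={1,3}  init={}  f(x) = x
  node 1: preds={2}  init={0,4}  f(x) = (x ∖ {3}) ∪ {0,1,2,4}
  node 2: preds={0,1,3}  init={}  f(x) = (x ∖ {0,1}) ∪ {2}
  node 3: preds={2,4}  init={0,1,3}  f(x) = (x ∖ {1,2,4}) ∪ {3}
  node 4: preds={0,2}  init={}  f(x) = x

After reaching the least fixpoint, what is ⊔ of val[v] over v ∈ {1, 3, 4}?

Trace (10 dequeues):
  [1] u=0 | in {0,1,3,4} | out {0,1,3,4} | prev {} | push {}
  [2] u=1 | in {} | out {0,1,2,4} | prev {0,4} | push {0}
  [3] u=2 | in {0,1,2,3,4} | out {2,3,4} | prev {} | push {1}
  [4] u=3 | in {2,3,4} | out {0,1,3} | ==
  [5] u=4 | in {0,1,2,3,4} | out {0,1,2,3,4} | prev {} | push {3}
  [6] u=0 | in {0,1,2,3,4} | out {0,1,2,3,4} | prev {0,1,3,4} | push {2,4}
  [7] u=1 | in {2,3,4} | out {0,1,2,4} | ==
  [8] u=3 | in {0,1,2,3,4} | out {0,1,3} | ==
  [9] u=2 | in {0,1,2,3,4} | out {2,3,4} | ==
  [10] u=4 | in {0,1,2,3,4} | out {0,1,2,3,4} | ==

Converged values:
  [0] {0,1,2,3,4}
  [1] {0,1,2,4}
  [2] {2,3,4}
  [3] {0,1,3}
  [4] {0,1,2,3,4}

{0,1,2,3,4}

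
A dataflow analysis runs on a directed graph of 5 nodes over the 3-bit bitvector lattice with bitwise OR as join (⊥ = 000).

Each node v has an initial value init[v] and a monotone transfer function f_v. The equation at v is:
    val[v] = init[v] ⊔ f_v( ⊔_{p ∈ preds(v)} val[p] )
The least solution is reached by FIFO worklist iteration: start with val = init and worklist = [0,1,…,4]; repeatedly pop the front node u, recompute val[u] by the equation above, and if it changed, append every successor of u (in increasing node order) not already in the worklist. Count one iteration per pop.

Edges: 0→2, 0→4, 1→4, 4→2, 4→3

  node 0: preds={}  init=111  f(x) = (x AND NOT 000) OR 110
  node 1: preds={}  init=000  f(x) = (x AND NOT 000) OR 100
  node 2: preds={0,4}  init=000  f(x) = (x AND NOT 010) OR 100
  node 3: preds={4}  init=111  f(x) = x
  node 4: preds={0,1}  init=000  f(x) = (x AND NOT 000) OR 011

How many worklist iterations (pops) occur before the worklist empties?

7

Worklist (7 pops):
  #1 pop 0: in=000 → 111 (no change)
  #2 pop 1: in=000 → 100 (was 000); enqueue []
  #3 pop 2: in=111 → 101 (was 000); enqueue []
  #4 pop 3: in=000 → 111 (no change)
  #5 pop 4: in=111 → 111 (was 000); enqueue [2,3]
  #6 pop 2: in=111 → 101 (no change)
  #7 pop 3: in=111 → 111 (no change)

Fixpoint:
  val[0] = 111
  val[1] = 100
  val[2] = 101
  val[3] = 111
  val[4] = 111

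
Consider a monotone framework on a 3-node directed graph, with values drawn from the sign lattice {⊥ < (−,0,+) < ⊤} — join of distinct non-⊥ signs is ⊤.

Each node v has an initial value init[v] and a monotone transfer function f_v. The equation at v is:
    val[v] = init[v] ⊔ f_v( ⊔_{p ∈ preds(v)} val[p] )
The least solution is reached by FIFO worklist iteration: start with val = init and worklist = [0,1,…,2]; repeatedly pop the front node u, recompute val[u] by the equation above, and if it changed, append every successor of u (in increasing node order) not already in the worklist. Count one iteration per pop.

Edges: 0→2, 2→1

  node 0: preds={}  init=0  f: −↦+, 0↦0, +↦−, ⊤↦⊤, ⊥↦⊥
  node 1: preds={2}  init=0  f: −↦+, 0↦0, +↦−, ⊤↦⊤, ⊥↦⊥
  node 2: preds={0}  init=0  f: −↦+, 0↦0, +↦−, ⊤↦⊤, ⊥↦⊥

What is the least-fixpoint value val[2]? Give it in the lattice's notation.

0

Iteration log — 3 steps:
  step 1. node 0  ⊔preds=⊥  new=0  stable
  step 2. node 1  ⊔preds=0  new=0  stable
  step 3. node 2  ⊔preds=0  new=0  stable

Least fixpoint reached:
  node 0: 0
  node 1: 0
  node 2: 0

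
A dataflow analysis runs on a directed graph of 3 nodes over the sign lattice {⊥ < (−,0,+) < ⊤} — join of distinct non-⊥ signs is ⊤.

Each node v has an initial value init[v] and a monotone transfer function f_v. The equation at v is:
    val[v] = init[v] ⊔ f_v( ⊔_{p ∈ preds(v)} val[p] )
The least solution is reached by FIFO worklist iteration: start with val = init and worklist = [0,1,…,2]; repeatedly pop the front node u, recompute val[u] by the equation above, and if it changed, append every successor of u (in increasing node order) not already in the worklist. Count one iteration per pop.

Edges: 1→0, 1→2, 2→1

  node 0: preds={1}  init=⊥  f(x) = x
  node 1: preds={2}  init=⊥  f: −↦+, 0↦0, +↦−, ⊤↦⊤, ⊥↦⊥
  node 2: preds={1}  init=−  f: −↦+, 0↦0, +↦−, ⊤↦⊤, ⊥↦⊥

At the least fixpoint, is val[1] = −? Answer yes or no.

Iteration log — 4 steps:
  step 1. node 0  ⊔preds=⊥  new=⊥  stable
  step 2. node 1  ⊔preds=−  new=+  old=⊥  +wl: 0
  step 3. node 2  ⊔preds=+  new=−  stable
  step 4. node 0  ⊔preds=+  new=+  old=⊥  +wl: 

Least fixpoint reached:
  node 0: +
  node 1: +
  node 2: −

no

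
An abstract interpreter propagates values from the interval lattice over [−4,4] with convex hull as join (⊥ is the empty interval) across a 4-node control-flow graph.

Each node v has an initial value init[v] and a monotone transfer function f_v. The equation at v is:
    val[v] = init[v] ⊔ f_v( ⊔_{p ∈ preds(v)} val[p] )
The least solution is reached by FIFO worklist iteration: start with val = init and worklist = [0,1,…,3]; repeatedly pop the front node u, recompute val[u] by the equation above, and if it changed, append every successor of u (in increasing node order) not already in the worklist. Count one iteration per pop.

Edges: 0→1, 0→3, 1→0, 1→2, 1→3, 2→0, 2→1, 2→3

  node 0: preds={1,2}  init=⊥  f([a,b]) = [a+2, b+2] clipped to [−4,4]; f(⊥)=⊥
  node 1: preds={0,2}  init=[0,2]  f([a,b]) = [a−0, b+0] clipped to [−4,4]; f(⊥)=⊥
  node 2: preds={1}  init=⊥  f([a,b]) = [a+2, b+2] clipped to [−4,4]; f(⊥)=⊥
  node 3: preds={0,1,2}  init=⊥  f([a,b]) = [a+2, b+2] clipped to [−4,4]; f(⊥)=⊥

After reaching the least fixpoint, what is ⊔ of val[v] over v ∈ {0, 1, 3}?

Worklist (6 pops):
  #1 pop 0: in=[0,2] → [2,4] (was ⊥); enqueue []
  #2 pop 1: in=[2,4] → [0,4] (was [0,2]); enqueue [0]
  #3 pop 2: in=[0,4] → [2,4] (was ⊥); enqueue [1]
  #4 pop 3: in=[0,4] → [2,4] (was ⊥); enqueue []
  #5 pop 0: in=[0,4] → [2,4] (no change)
  #6 pop 1: in=[2,4] → [0,4] (no change)

Fixpoint:
  val[0] = [2,4]
  val[1] = [0,4]
  val[2] = [2,4]
  val[3] = [2,4]

[0,4]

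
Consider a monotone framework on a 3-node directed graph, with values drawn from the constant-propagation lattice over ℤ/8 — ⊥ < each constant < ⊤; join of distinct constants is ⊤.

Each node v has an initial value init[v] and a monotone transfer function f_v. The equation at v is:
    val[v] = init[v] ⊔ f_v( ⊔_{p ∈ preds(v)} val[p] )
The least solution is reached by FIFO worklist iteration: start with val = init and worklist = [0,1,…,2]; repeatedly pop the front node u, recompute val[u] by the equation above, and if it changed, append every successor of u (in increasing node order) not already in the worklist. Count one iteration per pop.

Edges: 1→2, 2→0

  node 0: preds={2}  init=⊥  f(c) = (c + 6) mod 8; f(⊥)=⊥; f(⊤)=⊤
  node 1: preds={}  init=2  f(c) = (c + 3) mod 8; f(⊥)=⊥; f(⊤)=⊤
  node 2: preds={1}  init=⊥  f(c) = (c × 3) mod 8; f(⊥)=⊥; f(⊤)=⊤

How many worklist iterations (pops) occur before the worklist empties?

Trace (4 dequeues):
  [1] u=0 | in ⊥ | out ⊥ | ==
  [2] u=1 | in ⊥ | out 2 | ==
  [3] u=2 | in 2 | out 6 | prev ⊥ | push {0}
  [4] u=0 | in 6 | out 4 | prev ⊥ | push {}

Converged values:
  [0] 4
  [1] 2
  [2] 6

4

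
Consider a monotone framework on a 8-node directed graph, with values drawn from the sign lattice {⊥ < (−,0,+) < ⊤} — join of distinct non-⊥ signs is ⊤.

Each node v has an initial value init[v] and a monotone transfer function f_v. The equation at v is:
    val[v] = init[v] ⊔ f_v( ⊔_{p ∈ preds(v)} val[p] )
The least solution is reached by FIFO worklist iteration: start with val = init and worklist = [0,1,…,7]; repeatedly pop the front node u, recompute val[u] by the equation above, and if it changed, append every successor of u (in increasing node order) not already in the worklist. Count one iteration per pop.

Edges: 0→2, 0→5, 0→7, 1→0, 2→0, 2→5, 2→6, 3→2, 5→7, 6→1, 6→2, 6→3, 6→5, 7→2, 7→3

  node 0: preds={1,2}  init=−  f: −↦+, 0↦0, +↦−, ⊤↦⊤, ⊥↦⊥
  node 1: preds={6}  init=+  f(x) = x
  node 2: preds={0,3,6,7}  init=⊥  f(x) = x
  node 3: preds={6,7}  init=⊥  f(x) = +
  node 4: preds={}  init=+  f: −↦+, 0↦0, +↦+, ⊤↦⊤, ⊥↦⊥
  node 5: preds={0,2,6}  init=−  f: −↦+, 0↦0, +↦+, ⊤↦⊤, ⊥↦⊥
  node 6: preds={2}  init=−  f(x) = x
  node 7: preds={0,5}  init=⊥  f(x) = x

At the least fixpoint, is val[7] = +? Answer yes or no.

Trace (19 dequeues):
  [1] u=0 | in + | out − | ==
  [2] u=1 | in − | out ⊤ | prev + | push {0}
  [3] u=2 | in − | out − | prev ⊥ | push {}
  [4] u=3 | in − | out + | prev ⊥ | push {2}
  [5] u=4 | in ⊥ | out + | ==
  [6] u=5 | in − | out ⊤ | prev − | push {}
  [7] u=6 | in − | out − | ==
  [8] u=7 | in ⊤ | out ⊤ | prev ⊥ | push {3}
  [9] u=0 | in ⊤ | out ⊤ | prev − | push {5,7}
  [10] u=2 | in ⊤ | out ⊤ | prev − | push {0,6}
  [11] u=3 | in ⊤ | out + | ==
  [12] u=5 | in ⊤ | out ⊤ | ==
  [13] u=7 | in ⊤ | out ⊤ | ==
  [14] u=0 | in ⊤ | out ⊤ | ==
  [15] u=6 | in ⊤ | out ⊤ | prev − | push {1,2,3,5}
  [16] u=1 | in ⊤ | out ⊤ | ==
  [17] u=2 | in ⊤ | out ⊤ | ==
  [18] u=3 | in ⊤ | out + | ==
  [19] u=5 | in ⊤ | out ⊤ | ==

Converged values:
  [0] ⊤
  [1] ⊤
  [2] ⊤
  [3] +
  [4] +
  [5] ⊤
  [6] ⊤
  [7] ⊤

no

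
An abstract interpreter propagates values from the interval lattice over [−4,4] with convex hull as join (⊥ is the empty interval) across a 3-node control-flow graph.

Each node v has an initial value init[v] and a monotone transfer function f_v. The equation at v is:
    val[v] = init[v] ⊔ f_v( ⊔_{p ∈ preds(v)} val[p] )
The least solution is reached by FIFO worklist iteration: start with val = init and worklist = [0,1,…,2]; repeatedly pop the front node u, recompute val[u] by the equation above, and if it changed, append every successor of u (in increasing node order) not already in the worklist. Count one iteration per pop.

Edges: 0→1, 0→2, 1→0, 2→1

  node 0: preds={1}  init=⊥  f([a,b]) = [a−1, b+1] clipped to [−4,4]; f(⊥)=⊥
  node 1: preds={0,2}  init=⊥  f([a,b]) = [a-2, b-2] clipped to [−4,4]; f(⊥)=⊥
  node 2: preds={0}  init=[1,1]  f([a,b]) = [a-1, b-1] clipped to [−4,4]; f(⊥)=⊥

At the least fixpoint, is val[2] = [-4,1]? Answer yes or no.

yes

Trace (10 dequeues):
  [1] u=0 | in ⊥ | out ⊥ | ==
  [2] u=1 | in [1,1] | out [-1,-1] | prev ⊥ | push {0}
  [3] u=2 | in ⊥ | out [1,1] | ==
  [4] u=0 | in [-1,-1] | out [-2,0] | prev ⊥ | push {1,2}
  [5] u=1 | in [-2,1] | out [-4,-1] | prev [-1,-1] | push {0}
  [6] u=2 | in [-2,0] | out [-3,1] | prev [1,1] | push {1}
  [7] u=0 | in [-4,-1] | out [-4,0] | prev [-2,0] | push {2}
  [8] u=1 | in [-4,1] | out [-4,-1] | ==
  [9] u=2 | in [-4,0] | out [-4,1] | prev [-3,1] | push {1}
  [10] u=1 | in [-4,1] | out [-4,-1] | ==

Converged values:
  [0] [-4,0]
  [1] [-4,-1]
  [2] [-4,1]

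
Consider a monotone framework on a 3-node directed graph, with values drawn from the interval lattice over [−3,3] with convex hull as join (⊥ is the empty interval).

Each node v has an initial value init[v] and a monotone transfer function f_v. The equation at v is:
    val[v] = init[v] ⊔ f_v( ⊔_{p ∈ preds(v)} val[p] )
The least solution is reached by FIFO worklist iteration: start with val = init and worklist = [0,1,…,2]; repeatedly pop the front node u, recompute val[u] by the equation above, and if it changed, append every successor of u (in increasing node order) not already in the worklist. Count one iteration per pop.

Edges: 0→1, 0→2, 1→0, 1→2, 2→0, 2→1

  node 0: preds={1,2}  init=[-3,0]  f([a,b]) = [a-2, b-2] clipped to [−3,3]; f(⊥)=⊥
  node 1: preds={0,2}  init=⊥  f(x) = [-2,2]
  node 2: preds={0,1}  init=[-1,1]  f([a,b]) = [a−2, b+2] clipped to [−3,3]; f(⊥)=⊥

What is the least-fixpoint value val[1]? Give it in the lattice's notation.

Iteration log — 6 steps:
  step 1. node 0  ⊔preds=[-1,1]  new=[-3,0]  stable
  step 2. node 1  ⊔preds=[-3,1]  new=[-2,2]  old=⊥  +wl: 0
  step 3. node 2  ⊔preds=[-3,2]  new=[-3,3]  old=[-1,1]  +wl: 1
  step 4. node 0  ⊔preds=[-3,3]  new=[-3,1]  old=[-3,0]  +wl: 2
  step 5. node 1  ⊔preds=[-3,3]  new=[-2,2]  stable
  step 6. node 2  ⊔preds=[-3,2]  new=[-3,3]  stable

Least fixpoint reached:
  node 0: [-3,1]
  node 1: [-2,2]
  node 2: [-3,3]

[-2,2]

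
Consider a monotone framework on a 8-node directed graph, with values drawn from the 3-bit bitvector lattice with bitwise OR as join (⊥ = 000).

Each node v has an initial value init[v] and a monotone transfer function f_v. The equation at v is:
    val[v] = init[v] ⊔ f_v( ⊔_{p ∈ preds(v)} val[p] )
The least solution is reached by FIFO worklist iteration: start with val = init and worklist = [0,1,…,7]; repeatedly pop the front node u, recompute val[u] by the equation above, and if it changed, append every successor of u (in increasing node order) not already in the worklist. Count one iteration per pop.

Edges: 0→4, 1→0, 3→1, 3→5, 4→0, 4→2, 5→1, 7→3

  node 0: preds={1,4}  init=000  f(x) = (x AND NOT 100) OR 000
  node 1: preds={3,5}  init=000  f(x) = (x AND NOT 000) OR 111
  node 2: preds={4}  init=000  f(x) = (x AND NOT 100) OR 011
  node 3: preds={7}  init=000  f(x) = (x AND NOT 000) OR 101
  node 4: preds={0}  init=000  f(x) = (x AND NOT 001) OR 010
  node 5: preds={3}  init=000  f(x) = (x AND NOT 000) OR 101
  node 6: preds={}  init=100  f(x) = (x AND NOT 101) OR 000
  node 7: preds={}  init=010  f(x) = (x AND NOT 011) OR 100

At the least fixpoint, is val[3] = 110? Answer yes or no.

no

Worklist (13 pops):
  #1 pop 0: in=000 → 000 (no change)
  #2 pop 1: in=000 → 111 (was 000); enqueue [0]
  #3 pop 2: in=000 → 011 (was 000); enqueue []
  #4 pop 3: in=010 → 111 (was 000); enqueue [1]
  #5 pop 4: in=000 → 010 (was 000); enqueue [2]
  #6 pop 5: in=111 → 111 (was 000); enqueue []
  #7 pop 6: in=000 → 100 (no change)
  #8 pop 7: in=000 → 110 (was 010); enqueue [3]
  #9 pop 0: in=111 → 011 (was 000); enqueue [4]
  #10 pop 1: in=111 → 111 (no change)
  #11 pop 2: in=010 → 011 (no change)
  #12 pop 3: in=110 → 111 (no change)
  #13 pop 4: in=011 → 010 (no change)

Fixpoint:
  val[0] = 011
  val[1] = 111
  val[2] = 011
  val[3] = 111
  val[4] = 010
  val[5] = 111
  val[6] = 100
  val[7] = 110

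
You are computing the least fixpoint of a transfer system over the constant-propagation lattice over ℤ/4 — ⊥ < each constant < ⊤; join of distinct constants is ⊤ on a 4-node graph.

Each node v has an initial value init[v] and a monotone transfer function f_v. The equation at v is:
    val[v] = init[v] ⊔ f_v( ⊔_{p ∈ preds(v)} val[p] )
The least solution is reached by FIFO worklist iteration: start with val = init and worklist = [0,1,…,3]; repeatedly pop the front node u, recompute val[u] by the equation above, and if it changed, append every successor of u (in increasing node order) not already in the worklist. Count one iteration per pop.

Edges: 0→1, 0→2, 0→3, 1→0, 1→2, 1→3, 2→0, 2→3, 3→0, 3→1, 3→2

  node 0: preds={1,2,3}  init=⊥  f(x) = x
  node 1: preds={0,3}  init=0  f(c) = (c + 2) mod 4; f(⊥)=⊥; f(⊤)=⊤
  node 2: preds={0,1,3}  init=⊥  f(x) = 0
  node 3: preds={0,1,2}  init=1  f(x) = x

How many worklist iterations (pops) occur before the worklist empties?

7

Iteration log — 7 steps:
  step 1. node 0  ⊔preds=⊤  new=⊤  old=⊥  +wl: 
  step 2. node 1  ⊔preds=⊤  new=⊤  old=0  +wl: 0
  step 3. node 2  ⊔preds=⊤  new=0  old=⊥  +wl: 
  step 4. node 3  ⊔preds=⊤  new=⊤  old=1  +wl: 1,2
  step 5. node 0  ⊔preds=⊤  new=⊤  stable
  step 6. node 1  ⊔preds=⊤  new=⊤  stable
  step 7. node 2  ⊔preds=⊤  new=0  stable

Least fixpoint reached:
  node 0: ⊤
  node 1: ⊤
  node 2: 0
  node 3: ⊤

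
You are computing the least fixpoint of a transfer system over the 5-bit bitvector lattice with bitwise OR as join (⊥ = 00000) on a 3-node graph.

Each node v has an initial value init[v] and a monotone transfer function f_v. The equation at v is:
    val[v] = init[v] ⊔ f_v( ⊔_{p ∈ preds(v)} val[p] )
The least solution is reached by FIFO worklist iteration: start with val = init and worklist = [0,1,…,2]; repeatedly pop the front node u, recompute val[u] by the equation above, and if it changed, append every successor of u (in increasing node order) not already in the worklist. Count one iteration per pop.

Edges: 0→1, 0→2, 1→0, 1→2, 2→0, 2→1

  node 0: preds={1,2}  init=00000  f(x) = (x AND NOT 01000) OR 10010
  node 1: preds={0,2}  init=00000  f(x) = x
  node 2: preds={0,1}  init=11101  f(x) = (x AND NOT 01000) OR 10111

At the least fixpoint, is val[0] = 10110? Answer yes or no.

no

Iteration log — 5 steps:
  step 1. node 0  ⊔preds=11101  new=10111  old=00000  +wl: 
  step 2. node 1  ⊔preds=11111  new=11111  old=00000  +wl: 0
  step 3. node 2  ⊔preds=11111  new=11111  old=11101  +wl: 1
  step 4. node 0  ⊔preds=11111  new=10111  stable
  step 5. node 1  ⊔preds=11111  new=11111  stable

Least fixpoint reached:
  node 0: 10111
  node 1: 11111
  node 2: 11111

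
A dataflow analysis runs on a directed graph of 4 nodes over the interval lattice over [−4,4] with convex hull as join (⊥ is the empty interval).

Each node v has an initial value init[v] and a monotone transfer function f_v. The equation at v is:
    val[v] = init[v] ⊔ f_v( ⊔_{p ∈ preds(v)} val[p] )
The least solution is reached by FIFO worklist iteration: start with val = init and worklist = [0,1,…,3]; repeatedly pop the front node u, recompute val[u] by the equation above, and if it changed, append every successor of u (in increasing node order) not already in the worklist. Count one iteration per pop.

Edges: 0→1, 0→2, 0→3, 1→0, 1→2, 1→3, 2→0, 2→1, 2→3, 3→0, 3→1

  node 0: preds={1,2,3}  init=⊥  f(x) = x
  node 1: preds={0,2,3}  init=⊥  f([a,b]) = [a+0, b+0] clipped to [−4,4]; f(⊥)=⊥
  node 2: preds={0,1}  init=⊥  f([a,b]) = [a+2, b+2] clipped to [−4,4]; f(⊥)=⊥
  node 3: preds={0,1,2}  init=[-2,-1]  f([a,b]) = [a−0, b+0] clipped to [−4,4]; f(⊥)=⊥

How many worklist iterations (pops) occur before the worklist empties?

17

Trace (17 dequeues):
  [1] u=0 | in [-2,-1] | out [-2,-1] | prev ⊥ | push {}
  [2] u=1 | in [-2,-1] | out [-2,-1] | prev ⊥ | push {0}
  [3] u=2 | in [-2,-1] | out [0,1] | prev ⊥ | push {1}
  [4] u=3 | in [-2,1] | out [-2,1] | prev [-2,-1] | push {}
  [5] u=0 | in [-2,1] | out [-2,1] | prev [-2,-1] | push {2,3}
  [6] u=1 | in [-2,1] | out [-2,1] | prev [-2,-1] | push {0}
  [7] u=2 | in [-2,1] | out [0,3] | prev [0,1] | push {1}
  [8] u=3 | in [-2,3] | out [-2,3] | prev [-2,1] | push {}
  [9] u=0 | in [-2,3] | out [-2,3] | prev [-2,1] | push {2,3}
  [10] u=1 | in [-2,3] | out [-2,3] | prev [-2,1] | push {0}
  [11] u=2 | in [-2,3] | out [0,4] | prev [0,3] | push {1}
  [12] u=3 | in [-2,4] | out [-2,4] | prev [-2,3] | push {}
  [13] u=0 | in [-2,4] | out [-2,4] | prev [-2,3] | push {2,3}
  [14] u=1 | in [-2,4] | out [-2,4] | prev [-2,3] | push {0}
  [15] u=2 | in [-2,4] | out [0,4] | ==
  [16] u=3 | in [-2,4] | out [-2,4] | ==
  [17] u=0 | in [-2,4] | out [-2,4] | ==

Converged values:
  [0] [-2,4]
  [1] [-2,4]
  [2] [0,4]
  [3] [-2,4]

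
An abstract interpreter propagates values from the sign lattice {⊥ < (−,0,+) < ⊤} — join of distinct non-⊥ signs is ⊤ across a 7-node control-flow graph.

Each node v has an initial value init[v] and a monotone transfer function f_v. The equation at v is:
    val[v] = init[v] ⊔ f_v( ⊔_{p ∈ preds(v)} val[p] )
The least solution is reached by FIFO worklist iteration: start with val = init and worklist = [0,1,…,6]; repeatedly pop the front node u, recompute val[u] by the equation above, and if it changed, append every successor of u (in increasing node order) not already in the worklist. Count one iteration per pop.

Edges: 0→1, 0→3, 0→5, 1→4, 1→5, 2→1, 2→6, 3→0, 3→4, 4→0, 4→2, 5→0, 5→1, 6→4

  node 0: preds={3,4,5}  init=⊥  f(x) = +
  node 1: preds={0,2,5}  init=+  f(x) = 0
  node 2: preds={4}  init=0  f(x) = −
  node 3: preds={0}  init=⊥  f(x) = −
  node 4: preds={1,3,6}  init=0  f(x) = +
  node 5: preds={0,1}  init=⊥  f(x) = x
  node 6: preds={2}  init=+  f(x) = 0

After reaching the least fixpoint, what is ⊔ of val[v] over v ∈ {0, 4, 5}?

Iteration log — 11 steps:
  step 1. node 0  ⊔preds=0  new=+  old=⊥  +wl: 
  step 2. node 1  ⊔preds=⊤  new=⊤  old=+  +wl: 
  step 3. node 2  ⊔preds=0  new=⊤  old=0  +wl: 1
  step 4. node 3  ⊔preds=+  new=−  old=⊥  +wl: 0
  step 5. node 4  ⊔preds=⊤  new=⊤  old=0  +wl: 2
  step 6. node 5  ⊔preds=⊤  new=⊤  old=⊥  +wl: 
  step 7. node 6  ⊔preds=⊤  new=⊤  old=+  +wl: 4
  step 8. node 1  ⊔preds=⊤  new=⊤  stable
  step 9. node 0  ⊔preds=⊤  new=+  stable
  step 10. node 2  ⊔preds=⊤  new=⊤  stable
  step 11. node 4  ⊔preds=⊤  new=⊤  stable

Least fixpoint reached:
  node 0: +
  node 1: ⊤
  node 2: ⊤
  node 3: −
  node 4: ⊤
  node 5: ⊤
  node 6: ⊤

⊤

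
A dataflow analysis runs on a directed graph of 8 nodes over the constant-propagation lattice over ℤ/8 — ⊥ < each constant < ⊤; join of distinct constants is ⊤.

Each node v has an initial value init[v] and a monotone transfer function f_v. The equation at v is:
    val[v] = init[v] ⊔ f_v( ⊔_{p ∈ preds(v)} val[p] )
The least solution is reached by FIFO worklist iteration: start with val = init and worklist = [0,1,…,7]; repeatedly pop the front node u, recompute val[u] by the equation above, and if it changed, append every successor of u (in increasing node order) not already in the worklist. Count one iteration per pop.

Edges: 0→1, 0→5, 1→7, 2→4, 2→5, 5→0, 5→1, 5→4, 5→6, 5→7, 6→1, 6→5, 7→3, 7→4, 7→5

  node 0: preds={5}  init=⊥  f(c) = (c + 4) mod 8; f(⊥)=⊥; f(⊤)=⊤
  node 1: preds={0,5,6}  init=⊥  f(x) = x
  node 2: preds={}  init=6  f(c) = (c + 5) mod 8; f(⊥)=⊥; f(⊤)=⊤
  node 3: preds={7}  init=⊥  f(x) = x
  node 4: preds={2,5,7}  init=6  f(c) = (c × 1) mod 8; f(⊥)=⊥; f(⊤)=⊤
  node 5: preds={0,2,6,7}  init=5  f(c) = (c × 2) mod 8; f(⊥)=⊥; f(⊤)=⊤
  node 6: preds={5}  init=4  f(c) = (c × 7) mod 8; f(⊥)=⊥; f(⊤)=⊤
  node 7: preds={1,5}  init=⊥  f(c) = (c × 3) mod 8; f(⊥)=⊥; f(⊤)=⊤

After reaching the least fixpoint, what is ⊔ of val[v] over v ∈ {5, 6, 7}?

⊤

Iteration log — 13 steps:
  step 1. node 0  ⊔preds=5  new=1  old=⊥  +wl: 
  step 2. node 1  ⊔preds=⊤  new=⊤  old=⊥  +wl: 
  step 3. node 2  ⊔preds=⊥  new=6  stable
  step 4. node 3  ⊔preds=⊥  new=⊥  stable
  step 5. node 4  ⊔preds=⊤  new=⊤  old=6  +wl: 
  step 6. node 5  ⊔preds=⊤  new=⊤  old=5  +wl: 0,1,4
  step 7. node 6  ⊔preds=⊤  new=⊤  old=4  +wl: 5
  step 8. node 7  ⊔preds=⊤  new=⊤  old=⊥  +wl: 3
  step 9. node 0  ⊔preds=⊤  new=⊤  old=1  +wl: 
  step 10. node 1  ⊔preds=⊤  new=⊤  stable
  step 11. node 4  ⊔preds=⊤  new=⊤  stable
  step 12. node 5  ⊔preds=⊤  new=⊤  stable
  step 13. node 3  ⊔preds=⊤  new=⊤  old=⊥  +wl: 

Least fixpoint reached:
  node 0: ⊤
  node 1: ⊤
  node 2: 6
  node 3: ⊤
  node 4: ⊤
  node 5: ⊤
  node 6: ⊤
  node 7: ⊤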